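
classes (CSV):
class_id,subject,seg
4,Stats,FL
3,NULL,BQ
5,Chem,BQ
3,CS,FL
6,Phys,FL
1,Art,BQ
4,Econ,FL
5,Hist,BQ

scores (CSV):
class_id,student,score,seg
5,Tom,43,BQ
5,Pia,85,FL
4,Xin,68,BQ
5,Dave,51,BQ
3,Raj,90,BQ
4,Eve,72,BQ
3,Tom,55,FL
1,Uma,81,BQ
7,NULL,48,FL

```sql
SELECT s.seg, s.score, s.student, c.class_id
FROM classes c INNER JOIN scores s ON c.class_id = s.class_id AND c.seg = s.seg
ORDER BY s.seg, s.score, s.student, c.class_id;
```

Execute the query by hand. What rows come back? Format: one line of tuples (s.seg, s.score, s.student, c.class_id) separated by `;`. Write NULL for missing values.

(BQ, 43, Tom, 5); (BQ, 43, Tom, 5); (BQ, 51, Dave, 5); (BQ, 51, Dave, 5); (BQ, 81, Uma, 1); (BQ, 90, Raj, 3); (FL, 55, Tom, 3)

INNER JOIN keeps only pairs where the ON condition holds.
Matching on c.class_id = s.class_id AND c.seg = s.seg.
- c (class_id=4, seg=FL) has no partner → excluded.
- c (class_id=3, seg=BQ) pairs with 1 row(s) of s.
- c (class_id=5, seg=BQ) pairs with 2 row(s) of s.
- c (class_id=3, seg=FL) pairs with 1 row(s) of s.
- c (class_id=6, seg=FL) has no partner → excluded.
- c (class_id=1, seg=BQ) pairs with 1 row(s) of s.
- c (class_id=4, seg=FL) has no partner → excluded.
- c (class_id=5, seg=BQ) pairs with 2 row(s) of s.
After projecting and ordering:
s.seg | s.score | s.student | c.class_id
BQ | 43 | Tom | 5
BQ | 43 | Tom | 5
BQ | 51 | Dave | 5
BQ | 51 | Dave | 5
BQ | 81 | Uma | 1
BQ | 90 | Raj | 3
FL | 55 | Tom | 3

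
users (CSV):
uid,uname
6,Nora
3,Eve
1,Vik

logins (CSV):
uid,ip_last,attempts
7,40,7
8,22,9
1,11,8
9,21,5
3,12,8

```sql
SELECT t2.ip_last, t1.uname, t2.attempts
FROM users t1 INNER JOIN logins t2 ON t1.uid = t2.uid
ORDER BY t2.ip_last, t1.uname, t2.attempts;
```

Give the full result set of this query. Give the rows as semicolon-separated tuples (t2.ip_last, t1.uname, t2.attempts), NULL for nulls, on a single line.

(11, Vik, 8); (12, Eve, 8)

INNER JOIN keeps only pairs where the ON condition holds.
Matching on t1.uid = t2.uid.
Matched pairs: 2.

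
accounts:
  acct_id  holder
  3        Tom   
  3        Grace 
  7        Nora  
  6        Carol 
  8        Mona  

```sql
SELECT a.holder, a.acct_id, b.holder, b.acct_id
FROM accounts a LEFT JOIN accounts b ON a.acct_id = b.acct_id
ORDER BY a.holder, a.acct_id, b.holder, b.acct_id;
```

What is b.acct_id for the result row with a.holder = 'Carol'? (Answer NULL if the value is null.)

6

LEFT JOIN keeps every row from `accounts a`; unmatched rows get NULL for `accounts b`'s columns.
Matching on a.acct_id = b.acct_id.
- acct_id=3: 2 matching b row(s), so 2 row(s) emitted.
- acct_id=3: 2 matching b row(s), so 2 row(s) emitted.
- acct_id=7: 1 matching b row(s), so 1 row(s) emitted.
- acct_id=6: 1 matching b row(s), so 1 row(s) emitted.
- acct_id=8: 1 matching b row(s), so 1 row(s) emitted.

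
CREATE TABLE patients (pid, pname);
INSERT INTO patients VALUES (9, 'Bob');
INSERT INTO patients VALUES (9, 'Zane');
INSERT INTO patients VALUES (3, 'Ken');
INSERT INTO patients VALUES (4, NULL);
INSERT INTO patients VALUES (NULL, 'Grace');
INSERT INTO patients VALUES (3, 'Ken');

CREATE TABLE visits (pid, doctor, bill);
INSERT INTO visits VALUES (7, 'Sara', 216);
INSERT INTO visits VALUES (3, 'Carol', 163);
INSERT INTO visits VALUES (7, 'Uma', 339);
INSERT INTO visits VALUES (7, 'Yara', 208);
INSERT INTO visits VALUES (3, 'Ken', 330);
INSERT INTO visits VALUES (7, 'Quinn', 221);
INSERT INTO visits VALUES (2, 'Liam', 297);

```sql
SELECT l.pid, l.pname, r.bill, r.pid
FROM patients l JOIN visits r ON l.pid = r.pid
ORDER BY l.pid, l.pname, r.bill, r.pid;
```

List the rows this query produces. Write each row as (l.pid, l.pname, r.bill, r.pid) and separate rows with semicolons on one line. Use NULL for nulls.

INNER JOIN keeps only pairs where the ON condition holds.
Matching on l.pid = r.pid. A NULL in a compared column never satisfies the condition.
- l row (pid=9): no match → dropped.
- l row (pid=9): no match → dropped.
- l row (pid=3): matches 2 r row(s) → 2 output row(s).
- l row (pid=4): no match → dropped.
- l row (pid=NULL): no match → dropped.
- l row (pid=3): matches 2 r row(s) → 2 output row(s).
After projecting and ordering:
l.pid | l.pname | r.bill | r.pid
3 | Ken | 163 | 3
3 | Ken | 163 | 3
3 | Ken | 330 | 3
3 | Ken | 330 | 3

(3, Ken, 163, 3); (3, Ken, 163, 3); (3, Ken, 330, 3); (3, Ken, 330, 3)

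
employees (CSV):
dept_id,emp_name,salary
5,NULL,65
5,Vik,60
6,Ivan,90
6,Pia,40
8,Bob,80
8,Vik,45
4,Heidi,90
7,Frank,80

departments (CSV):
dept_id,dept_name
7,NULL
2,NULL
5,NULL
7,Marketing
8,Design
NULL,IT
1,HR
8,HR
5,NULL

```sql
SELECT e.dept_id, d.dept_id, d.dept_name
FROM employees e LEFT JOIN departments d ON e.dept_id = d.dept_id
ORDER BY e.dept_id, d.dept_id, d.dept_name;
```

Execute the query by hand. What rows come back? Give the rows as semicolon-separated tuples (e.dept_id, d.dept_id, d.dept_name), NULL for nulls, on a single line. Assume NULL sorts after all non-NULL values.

LEFT JOIN keeps every row from `employees`; unmatched rows get NULL for `departments`'s columns.
Matching on e.dept_id = d.dept_id. A NULL in a compared column never satisfies the condition.
- e[0] dept_id=5 → 2 match(es) in d → 2 row(s).
- e[1] dept_id=5 → 2 match(es) in d → 2 row(s).
- e[2] dept_id=6 → no match; kept with NULLs on the d side.
- e[3] dept_id=6 → no match; kept with NULLs on the d side.
- e[4] dept_id=8 → 2 match(es) in d → 2 row(s).
- e[5] dept_id=8 → 2 match(es) in d → 2 row(s).
- e[6] dept_id=4 → no match; kept with NULLs on the d side.
- e[7] dept_id=7 → 2 match(es) in d → 2 row(s).

(4, NULL, NULL); (5, 5, NULL); (5, 5, NULL); (5, 5, NULL); (5, 5, NULL); (6, NULL, NULL); (6, NULL, NULL); (7, 7, Marketing); (7, 7, NULL); (8, 8, Design); (8, 8, Design); (8, 8, HR); (8, 8, HR)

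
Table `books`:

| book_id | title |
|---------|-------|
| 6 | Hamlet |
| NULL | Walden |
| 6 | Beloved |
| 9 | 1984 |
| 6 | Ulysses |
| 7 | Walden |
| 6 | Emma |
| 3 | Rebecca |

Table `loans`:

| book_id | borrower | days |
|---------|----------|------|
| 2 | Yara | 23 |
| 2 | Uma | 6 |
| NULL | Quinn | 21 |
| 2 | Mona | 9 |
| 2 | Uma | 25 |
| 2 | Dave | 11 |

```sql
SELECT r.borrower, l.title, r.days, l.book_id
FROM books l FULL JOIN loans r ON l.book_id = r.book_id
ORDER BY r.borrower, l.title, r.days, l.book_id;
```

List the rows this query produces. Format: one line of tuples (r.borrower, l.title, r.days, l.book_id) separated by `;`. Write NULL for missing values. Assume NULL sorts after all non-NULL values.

(Dave, NULL, 11, NULL); (Mona, NULL, 9, NULL); (Quinn, NULL, 21, NULL); (Uma, NULL, 6, NULL); (Uma, NULL, 25, NULL); (Yara, NULL, 23, NULL); (NULL, 1984, NULL, 9); (NULL, Beloved, NULL, 6); (NULL, Emma, NULL, 6); (NULL, Hamlet, NULL, 6); (NULL, Rebecca, NULL, 3); (NULL, Ulysses, NULL, 6); (NULL, Walden, NULL, 7); (NULL, Walden, NULL, NULL)

FULL OUTER JOIN keeps every row from both sides; unmatched rows get NULL for the other side's columns.
Matching on l.book_id = r.book_id. A NULL in a compared column never satisfies the condition.
Matched pairs: 0; unmatched l rows kept: 8; unmatched r rows kept: 6.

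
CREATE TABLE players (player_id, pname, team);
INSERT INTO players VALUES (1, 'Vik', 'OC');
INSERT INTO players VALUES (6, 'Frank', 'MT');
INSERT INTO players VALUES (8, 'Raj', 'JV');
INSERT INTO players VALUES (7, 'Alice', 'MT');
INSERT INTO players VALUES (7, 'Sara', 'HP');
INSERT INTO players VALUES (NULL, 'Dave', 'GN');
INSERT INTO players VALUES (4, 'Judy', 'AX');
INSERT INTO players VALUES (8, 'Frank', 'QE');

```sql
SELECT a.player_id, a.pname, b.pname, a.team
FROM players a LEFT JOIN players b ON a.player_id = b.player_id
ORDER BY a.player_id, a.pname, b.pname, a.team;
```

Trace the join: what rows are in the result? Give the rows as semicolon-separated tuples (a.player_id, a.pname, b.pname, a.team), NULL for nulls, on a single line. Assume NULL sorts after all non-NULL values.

LEFT JOIN keeps every row from `players a`; unmatched rows get NULL for `players b`'s columns.
Matching on a.player_id = b.player_id. A NULL in a compared column never satisfies the condition.
Matched pairs: 11; unmatched a rows kept: 1.

(1, Vik, Vik, OC); (4, Judy, Judy, AX); (6, Frank, Frank, MT); (7, Alice, Alice, MT); (7, Alice, Sara, MT); (7, Sara, Alice, HP); (7, Sara, Sara, HP); (8, Frank, Frank, QE); (8, Frank, Raj, QE); (8, Raj, Frank, JV); (8, Raj, Raj, JV); (NULL, Dave, NULL, GN)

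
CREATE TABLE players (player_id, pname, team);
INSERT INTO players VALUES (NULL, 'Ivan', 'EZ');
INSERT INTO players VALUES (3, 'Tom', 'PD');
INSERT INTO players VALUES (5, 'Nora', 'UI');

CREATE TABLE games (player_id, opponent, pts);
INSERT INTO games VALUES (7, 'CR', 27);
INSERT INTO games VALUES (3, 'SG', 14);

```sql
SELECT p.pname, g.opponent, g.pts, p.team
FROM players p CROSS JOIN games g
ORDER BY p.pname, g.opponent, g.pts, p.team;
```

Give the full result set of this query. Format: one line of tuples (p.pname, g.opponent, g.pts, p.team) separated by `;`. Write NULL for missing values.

(Ivan, CR, 27, EZ); (Ivan, SG, 14, EZ); (Nora, CR, 27, UI); (Nora, SG, 14, UI); (Tom, CR, 27, PD); (Tom, SG, 14, PD)

CROSS JOIN pairs every row of `players` with every row of `games`: 3 × 2 = 6 rows.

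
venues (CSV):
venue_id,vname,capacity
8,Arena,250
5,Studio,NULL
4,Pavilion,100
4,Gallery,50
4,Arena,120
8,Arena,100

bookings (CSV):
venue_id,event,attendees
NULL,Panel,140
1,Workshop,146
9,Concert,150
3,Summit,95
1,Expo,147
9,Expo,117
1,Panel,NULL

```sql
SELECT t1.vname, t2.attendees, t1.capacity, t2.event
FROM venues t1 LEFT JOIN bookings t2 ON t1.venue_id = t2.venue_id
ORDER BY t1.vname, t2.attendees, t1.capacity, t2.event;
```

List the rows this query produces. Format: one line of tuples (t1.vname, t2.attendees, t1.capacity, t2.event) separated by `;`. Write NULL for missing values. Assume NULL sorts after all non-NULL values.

LEFT JOIN keeps every row from `venues`; unmatched rows get NULL for `bookings`'s columns.
Matching on t1.venue_id = t2.venue_id. A NULL in a compared column never satisfies the condition.
- t1 (venue_id=8) has no partner → padded with NULL.
- t1 (venue_id=5) has no partner → padded with NULL.
- t1 (venue_id=4) has no partner → padded with NULL.
- t1 (venue_id=4) has no partner → padded with NULL.
- t1 (venue_id=4) has no partner → padded with NULL.
- t1 (venue_id=8) has no partner → padded with NULL.
After projecting and ordering:
t1.vname | t2.attendees | t1.capacity | t2.event
Arena | NULL | 100 | NULL
Arena | NULL | 120 | NULL
Arena | NULL | 250 | NULL
Gallery | NULL | 50 | NULL
Pavilion | NULL | 100 | NULL
Studio | NULL | NULL | NULL

(Arena, NULL, 100, NULL); (Arena, NULL, 120, NULL); (Arena, NULL, 250, NULL); (Gallery, NULL, 50, NULL); (Pavilion, NULL, 100, NULL); (Studio, NULL, NULL, NULL)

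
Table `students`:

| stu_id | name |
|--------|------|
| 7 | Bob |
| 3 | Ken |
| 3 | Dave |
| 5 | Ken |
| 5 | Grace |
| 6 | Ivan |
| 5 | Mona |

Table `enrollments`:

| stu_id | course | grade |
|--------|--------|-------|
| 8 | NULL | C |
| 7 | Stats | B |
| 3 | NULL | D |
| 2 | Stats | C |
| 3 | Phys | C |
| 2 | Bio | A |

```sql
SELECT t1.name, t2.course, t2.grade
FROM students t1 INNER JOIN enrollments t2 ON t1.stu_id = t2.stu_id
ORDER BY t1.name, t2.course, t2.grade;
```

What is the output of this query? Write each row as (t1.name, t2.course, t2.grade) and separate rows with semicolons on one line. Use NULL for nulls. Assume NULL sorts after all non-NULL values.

INNER JOIN keeps only pairs where the ON condition holds.
Matching on t1.stu_id = t2.stu_id.
- stu_id=7: 1 matching t2 row(s), so 1 row(s) emitted.
- stu_id=3: 2 matching t2 row(s), so 2 row(s) emitted.
- stu_id=3: 2 matching t2 row(s), so 2 row(s) emitted.
- stu_id=5: no matching t2 row, dropped.
- stu_id=5: no matching t2 row, dropped.
- stu_id=6: no matching t2 row, dropped.
- stu_id=5: no matching t2 row, dropped.
After projecting and ordering:
t1.name | t2.course | t2.grade
Bob | Stats | B
Dave | Phys | C
Dave | NULL | D
Ken | Phys | C
Ken | NULL | D

(Bob, Stats, B); (Dave, Phys, C); (Dave, NULL, D); (Ken, Phys, C); (Ken, NULL, D)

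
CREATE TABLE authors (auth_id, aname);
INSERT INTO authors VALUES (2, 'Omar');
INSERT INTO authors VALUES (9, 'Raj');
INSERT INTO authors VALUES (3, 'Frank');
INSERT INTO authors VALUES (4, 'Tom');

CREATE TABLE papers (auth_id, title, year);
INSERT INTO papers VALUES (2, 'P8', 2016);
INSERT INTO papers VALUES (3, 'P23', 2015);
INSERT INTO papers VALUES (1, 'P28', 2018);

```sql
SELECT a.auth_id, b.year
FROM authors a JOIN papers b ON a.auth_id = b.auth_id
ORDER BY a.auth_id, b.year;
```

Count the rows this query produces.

INNER JOIN keeps only pairs where the ON condition holds.
Matching on a.auth_id = b.auth_id.
- auth_id=2: 1 matching b row(s), so 1 row(s) emitted.
- auth_id=9: no matching b row, dropped.
- auth_id=3: 1 matching b row(s), so 1 row(s) emitted.
- auth_id=4: no matching b row, dropped.
Total: 2 rows.

2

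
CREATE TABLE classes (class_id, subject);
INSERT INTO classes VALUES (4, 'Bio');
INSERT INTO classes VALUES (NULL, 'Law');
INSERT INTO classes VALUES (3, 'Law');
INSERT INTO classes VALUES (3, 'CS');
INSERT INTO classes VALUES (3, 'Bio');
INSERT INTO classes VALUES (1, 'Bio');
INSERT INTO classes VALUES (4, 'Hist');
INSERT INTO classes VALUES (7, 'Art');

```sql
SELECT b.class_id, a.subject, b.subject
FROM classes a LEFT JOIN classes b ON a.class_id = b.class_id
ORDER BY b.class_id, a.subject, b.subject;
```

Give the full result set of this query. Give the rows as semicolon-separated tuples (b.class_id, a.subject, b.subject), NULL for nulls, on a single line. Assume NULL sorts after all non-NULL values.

LEFT JOIN keeps every row from `classes a`; unmatched rows get NULL for `classes b`'s columns.
Matching on a.class_id = b.class_id. A NULL in a compared column never satisfies the condition.
- class_id=4: 2 matching b row(s), so 2 row(s) emitted.
- class_id=NULL: no b row matches, row kept with b columns NULL.
- class_id=3: 3 matching b row(s), so 3 row(s) emitted.
- class_id=3: 3 matching b row(s), so 3 row(s) emitted.
- class_id=3: 3 matching b row(s), so 3 row(s) emitted.
- class_id=1: 1 matching b row(s), so 1 row(s) emitted.
- class_id=4: 2 matching b row(s), so 2 row(s) emitted.
- class_id=7: 1 matching b row(s), so 1 row(s) emitted.

(1, Bio, Bio); (3, Bio, Bio); (3, Bio, CS); (3, Bio, Law); (3, CS, Bio); (3, CS, CS); (3, CS, Law); (3, Law, Bio); (3, Law, CS); (3, Law, Law); (4, Bio, Bio); (4, Bio, Hist); (4, Hist, Bio); (4, Hist, Hist); (7, Art, Art); (NULL, Law, NULL)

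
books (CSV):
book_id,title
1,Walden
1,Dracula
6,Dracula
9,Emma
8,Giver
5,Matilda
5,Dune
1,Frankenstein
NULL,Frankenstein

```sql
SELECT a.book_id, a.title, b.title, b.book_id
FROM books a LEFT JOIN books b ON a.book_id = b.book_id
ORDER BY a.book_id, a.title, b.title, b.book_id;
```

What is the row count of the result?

17

LEFT JOIN keeps every row from `books a`; unmatched rows get NULL for `books b`'s columns.
Matching on a.book_id = b.book_id. A NULL in a compared column never satisfies the condition.
- a[0] book_id=1 → 3 match(es) in b → 3 row(s).
- a[1] book_id=1 → 3 match(es) in b → 3 row(s).
- a[2] book_id=6 → 1 match(es) in b → 1 row(s).
- a[3] book_id=9 → 1 match(es) in b → 1 row(s).
- a[4] book_id=8 → 1 match(es) in b → 1 row(s).
- a[5] book_id=5 → 2 match(es) in b → 2 row(s).
- a[6] book_id=5 → 2 match(es) in b → 2 row(s).
- a[7] book_id=1 → 3 match(es) in b → 3 row(s).
- a[8] book_id=NULL → no match; kept with NULLs on the b side.
Total: 16 matched + 1 padded = 17 rows.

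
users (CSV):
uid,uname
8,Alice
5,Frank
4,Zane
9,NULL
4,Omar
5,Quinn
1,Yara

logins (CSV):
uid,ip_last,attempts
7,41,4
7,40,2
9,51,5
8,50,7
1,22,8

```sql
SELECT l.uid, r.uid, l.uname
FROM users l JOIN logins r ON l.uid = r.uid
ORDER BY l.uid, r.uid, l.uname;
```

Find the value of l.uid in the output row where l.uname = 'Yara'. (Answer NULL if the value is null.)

1

INNER JOIN keeps only pairs where the ON condition holds.
Matching on l.uid = r.uid.
- l (uid=8) pairs with 1 row(s) of r.
- l (uid=5) has no partner → excluded.
- l (uid=4) has no partner → excluded.
- l (uid=9) pairs with 1 row(s) of r.
- l (uid=4) has no partner → excluded.
- l (uid=5) has no partner → excluded.
- l (uid=1) pairs with 1 row(s) of r.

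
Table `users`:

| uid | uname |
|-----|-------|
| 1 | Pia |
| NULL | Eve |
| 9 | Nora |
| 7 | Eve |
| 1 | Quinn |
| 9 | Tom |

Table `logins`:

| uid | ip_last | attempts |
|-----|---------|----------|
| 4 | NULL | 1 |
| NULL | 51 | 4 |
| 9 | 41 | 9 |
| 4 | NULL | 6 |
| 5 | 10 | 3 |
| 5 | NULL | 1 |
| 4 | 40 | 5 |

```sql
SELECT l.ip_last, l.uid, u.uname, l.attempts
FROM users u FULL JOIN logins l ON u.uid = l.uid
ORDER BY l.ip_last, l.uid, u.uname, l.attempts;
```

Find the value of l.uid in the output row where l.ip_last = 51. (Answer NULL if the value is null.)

NULL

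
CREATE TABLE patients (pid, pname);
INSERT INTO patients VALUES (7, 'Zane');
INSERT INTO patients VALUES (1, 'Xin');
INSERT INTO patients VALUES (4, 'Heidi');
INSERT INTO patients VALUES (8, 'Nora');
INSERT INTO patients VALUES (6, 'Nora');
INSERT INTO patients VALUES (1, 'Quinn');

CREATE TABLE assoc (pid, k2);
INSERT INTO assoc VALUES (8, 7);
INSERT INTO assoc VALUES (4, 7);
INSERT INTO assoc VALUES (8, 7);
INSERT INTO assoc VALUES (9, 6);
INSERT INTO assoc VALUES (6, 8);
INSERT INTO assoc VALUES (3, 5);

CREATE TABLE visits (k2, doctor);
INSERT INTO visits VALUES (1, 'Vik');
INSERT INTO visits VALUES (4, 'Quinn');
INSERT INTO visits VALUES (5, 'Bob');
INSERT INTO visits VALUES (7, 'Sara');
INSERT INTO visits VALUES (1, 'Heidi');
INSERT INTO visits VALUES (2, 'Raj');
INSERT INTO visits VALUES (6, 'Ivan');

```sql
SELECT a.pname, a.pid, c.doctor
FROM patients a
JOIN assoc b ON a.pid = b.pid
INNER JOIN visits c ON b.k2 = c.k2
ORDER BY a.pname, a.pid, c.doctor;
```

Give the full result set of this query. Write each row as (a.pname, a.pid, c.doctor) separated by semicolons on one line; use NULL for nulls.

(Heidi, 4, Sara); (Nora, 8, Sara); (Nora, 8, Sara)

Step 1 — a INNER JOIN b on pid → 4 row(s).
Then INNER JOIN `visits c` on k2: keep only rows whose b.k2 appears in c.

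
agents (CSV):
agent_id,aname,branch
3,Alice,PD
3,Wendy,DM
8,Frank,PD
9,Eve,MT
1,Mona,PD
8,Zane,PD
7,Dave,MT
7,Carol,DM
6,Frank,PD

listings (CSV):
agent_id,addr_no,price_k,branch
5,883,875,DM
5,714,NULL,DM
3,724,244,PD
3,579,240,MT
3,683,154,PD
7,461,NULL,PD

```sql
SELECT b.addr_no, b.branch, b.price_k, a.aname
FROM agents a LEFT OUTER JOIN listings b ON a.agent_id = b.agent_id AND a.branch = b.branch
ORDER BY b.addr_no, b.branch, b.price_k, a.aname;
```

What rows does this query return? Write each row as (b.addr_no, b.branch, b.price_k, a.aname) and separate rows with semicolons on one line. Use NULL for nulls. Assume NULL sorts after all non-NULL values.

LEFT JOIN keeps every row from `agents`; unmatched rows get NULL for `listings`'s columns.
Matching on a.agent_id = b.agent_id AND a.branch = b.branch.
- a (agent_id=3, branch=PD) pairs with 2 row(s) of b.
- a (agent_id=3, branch=DM) has no partner → padded with NULL.
- a (agent_id=8, branch=PD) has no partner → padded with NULL.
- a (agent_id=9, branch=MT) has no partner → padded with NULL.
- a (agent_id=1, branch=PD) has no partner → padded with NULL.
- a (agent_id=8, branch=PD) has no partner → padded with NULL.
- a (agent_id=7, branch=MT) has no partner → padded with NULL.
- a (agent_id=7, branch=DM) has no partner → padded with NULL.
- a (agent_id=6, branch=PD) has no partner → padded with NULL.
After projecting and ordering:
b.addr_no | b.branch | b.price_k | a.aname
683 | PD | 154 | Alice
724 | PD | 244 | Alice
NULL | NULL | NULL | Carol
NULL | NULL | NULL | Dave
NULL | NULL | NULL | Eve
NULL | NULL | NULL | Frank
NULL | NULL | NULL | Frank
NULL | NULL | NULL | Mona
NULL | NULL | NULL | Wendy
NULL | NULL | NULL | Zane

(683, PD, 154, Alice); (724, PD, 244, Alice); (NULL, NULL, NULL, Carol); (NULL, NULL, NULL, Dave); (NULL, NULL, NULL, Eve); (NULL, NULL, NULL, Frank); (NULL, NULL, NULL, Frank); (NULL, NULL, NULL, Mona); (NULL, NULL, NULL, Wendy); (NULL, NULL, NULL, Zane)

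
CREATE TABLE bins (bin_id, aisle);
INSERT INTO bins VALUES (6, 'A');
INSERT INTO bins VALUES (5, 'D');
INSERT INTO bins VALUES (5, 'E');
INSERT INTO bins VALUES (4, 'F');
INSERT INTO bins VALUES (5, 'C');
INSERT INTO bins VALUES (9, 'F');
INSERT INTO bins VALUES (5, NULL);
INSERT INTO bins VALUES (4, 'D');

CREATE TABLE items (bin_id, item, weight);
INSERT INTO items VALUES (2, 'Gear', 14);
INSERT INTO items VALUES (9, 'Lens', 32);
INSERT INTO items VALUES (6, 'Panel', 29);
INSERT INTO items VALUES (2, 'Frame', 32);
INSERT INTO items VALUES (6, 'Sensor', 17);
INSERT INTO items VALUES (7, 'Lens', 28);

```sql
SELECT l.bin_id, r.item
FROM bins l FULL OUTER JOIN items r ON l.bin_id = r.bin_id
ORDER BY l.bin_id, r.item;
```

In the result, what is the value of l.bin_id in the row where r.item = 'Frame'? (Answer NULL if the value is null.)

FULL OUTER JOIN keeps every row from both sides; unmatched rows get NULL for the other side's columns.
Matching on l.bin_id = r.bin_id.
- l[0] bin_id=6 → 2 match(es) in r → 2 row(s).
- l[1] bin_id=5 → no match; kept with NULLs on the r side.
- l[2] bin_id=5 → no match; kept with NULLs on the r side.
- l[3] bin_id=4 → no match; kept with NULLs on the r side.
- l[4] bin_id=5 → no match; kept with NULLs on the r side.
- l[5] bin_id=9 → 1 match(es) in r → 1 row(s).
- l[6] bin_id=5 → no match; kept with NULLs on the r side.
- l[7] bin_id=4 → no match; kept with NULLs on the r side.
- 3 r row(s) had no l match → kept, l columns NULL.

NULL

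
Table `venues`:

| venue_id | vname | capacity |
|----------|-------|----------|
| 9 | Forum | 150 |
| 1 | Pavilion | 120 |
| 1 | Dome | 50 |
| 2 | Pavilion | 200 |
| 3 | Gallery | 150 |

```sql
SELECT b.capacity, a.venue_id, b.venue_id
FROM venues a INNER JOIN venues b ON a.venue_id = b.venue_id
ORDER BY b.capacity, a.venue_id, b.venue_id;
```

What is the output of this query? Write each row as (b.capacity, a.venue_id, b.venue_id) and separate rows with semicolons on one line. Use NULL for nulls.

INNER JOIN keeps only pairs where the ON condition holds.
Matching on a.venue_id = b.venue_id.
Matched pairs: 7.

(50, 1, 1); (50, 1, 1); (120, 1, 1); (120, 1, 1); (150, 3, 3); (150, 9, 9); (200, 2, 2)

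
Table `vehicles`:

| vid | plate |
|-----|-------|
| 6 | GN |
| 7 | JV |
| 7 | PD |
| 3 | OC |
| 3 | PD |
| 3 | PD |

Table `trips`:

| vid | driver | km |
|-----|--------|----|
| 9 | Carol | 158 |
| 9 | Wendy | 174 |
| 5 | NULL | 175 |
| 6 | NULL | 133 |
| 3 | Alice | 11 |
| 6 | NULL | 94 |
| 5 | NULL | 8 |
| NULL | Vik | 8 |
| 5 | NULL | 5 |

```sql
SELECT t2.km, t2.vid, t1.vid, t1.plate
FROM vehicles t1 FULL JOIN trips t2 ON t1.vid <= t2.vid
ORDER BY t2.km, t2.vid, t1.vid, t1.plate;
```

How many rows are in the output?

33

FULL OUTER JOIN keeps every row from both sides; unmatched rows get NULL for the other side's columns.
Matching on t1.vid <= t2.vid. A NULL in a compared column never satisfies the condition.
Matched pairs: 32; unmatched t1 rows kept: 0; unmatched t2 rows kept: 1.
Total: 32 matched + 1 padded = 33 rows.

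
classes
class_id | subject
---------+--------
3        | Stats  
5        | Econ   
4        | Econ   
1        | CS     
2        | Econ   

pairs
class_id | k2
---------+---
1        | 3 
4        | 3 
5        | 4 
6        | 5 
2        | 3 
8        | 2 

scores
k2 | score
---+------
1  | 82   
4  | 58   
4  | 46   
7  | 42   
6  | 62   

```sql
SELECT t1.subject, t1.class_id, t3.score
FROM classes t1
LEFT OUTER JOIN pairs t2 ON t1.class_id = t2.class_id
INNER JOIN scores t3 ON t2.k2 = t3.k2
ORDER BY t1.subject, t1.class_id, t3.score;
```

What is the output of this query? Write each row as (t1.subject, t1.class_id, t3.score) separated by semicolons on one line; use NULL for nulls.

Step 1 — t1 LEFT JOIN t2 on class_id → 5 row(s).
Then INNER JOIN `scores t3` on k2: keep only rows whose t2.k2 appears in t3.

(Econ, 5, 46); (Econ, 5, 58)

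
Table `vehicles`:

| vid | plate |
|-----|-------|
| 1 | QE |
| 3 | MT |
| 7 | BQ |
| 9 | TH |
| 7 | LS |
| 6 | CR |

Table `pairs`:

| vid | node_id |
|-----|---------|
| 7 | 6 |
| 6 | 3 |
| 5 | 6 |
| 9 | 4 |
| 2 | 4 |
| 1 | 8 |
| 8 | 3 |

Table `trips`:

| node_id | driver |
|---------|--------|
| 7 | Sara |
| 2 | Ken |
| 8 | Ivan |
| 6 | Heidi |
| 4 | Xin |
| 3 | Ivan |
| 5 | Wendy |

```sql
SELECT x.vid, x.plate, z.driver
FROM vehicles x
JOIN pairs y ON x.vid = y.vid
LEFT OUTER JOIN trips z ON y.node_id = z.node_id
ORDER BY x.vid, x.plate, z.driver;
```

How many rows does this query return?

5

Evaluate left to right. First `vehicles x INNER JOIN pairs y` on vid: 5 row(s).
Then LEFT JOIN `trips z` on node_id: each of those 5 rows is kept; rows whose y.node_id has no match in z get NULL for z's columns.
Result: 5 row(s).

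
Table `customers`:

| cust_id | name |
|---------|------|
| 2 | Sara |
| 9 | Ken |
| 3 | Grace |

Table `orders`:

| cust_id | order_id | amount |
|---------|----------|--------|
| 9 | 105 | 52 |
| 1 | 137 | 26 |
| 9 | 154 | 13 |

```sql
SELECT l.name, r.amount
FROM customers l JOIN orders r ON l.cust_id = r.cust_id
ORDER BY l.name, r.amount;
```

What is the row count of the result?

INNER JOIN keeps only pairs where the ON condition holds.
Matching on l.cust_id = r.cust_id.
- l (cust_id=2) has no partner → excluded.
- l (cust_id=9) pairs with 2 row(s) of r.
- l (cust_id=3) has no partner → excluded.
Total: 2 rows.

2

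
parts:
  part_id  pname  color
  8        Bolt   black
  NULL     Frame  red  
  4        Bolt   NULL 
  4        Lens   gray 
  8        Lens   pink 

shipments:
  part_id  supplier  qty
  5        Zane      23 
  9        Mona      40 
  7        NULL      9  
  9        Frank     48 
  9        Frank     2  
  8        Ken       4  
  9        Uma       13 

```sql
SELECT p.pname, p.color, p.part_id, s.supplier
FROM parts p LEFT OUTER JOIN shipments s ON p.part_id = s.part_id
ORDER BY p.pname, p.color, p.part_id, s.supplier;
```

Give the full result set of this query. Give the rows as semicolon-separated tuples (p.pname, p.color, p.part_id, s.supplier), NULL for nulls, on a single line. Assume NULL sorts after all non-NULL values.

(Bolt, black, 8, Ken); (Bolt, NULL, 4, NULL); (Frame, red, NULL, NULL); (Lens, gray, 4, NULL); (Lens, pink, 8, Ken)

LEFT JOIN keeps every row from `parts`; unmatched rows get NULL for `shipments`'s columns.
Matching on p.part_id = s.part_id. A NULL in a compared column never satisfies the condition.
- p row (part_id=8): matches 1 s row(s) → 1 output row(s).
- p row (part_id=NULL): no match → kept, s columns NULL.
- p row (part_id=4): no match → kept, s columns NULL.
- p row (part_id=4): no match → kept, s columns NULL.
- p row (part_id=8): matches 1 s row(s) → 1 output row(s).
After projecting and ordering:
p.pname | p.color | p.part_id | s.supplier
Bolt | black | 8 | Ken
Bolt | NULL | 4 | NULL
Frame | red | NULL | NULL
Lens | gray | 4 | NULL
Lens | pink | 8 | Ken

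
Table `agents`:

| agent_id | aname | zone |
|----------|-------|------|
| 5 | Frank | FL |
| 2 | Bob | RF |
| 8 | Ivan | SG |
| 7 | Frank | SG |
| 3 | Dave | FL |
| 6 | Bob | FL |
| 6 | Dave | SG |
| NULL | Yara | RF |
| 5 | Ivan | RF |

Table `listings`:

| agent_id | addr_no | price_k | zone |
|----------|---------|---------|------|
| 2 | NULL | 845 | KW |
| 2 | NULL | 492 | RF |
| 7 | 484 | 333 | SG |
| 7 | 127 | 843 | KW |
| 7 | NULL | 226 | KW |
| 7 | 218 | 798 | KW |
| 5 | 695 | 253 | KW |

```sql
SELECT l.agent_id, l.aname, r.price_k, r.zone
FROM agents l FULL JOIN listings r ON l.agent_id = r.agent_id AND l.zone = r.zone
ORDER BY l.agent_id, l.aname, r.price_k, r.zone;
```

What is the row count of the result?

14

FULL OUTER JOIN keeps every row from both sides; unmatched rows get NULL for the other side's columns.
Matching on l.agent_id = r.agent_id AND l.zone = r.zone. A NULL in a compared column never satisfies the condition.
- agent_id=5, zone=FL: no r row matches, row kept with r columns NULL.
- agent_id=2, zone=RF: 1 matching r row(s), so 1 row(s) emitted.
- agent_id=8, zone=SG: no r row matches, row kept with r columns NULL.
- agent_id=7, zone=SG: 1 matching r row(s), so 1 row(s) emitted.
- agent_id=3, zone=FL: no r row matches, row kept with r columns NULL.
- agent_id=6, zone=FL: no r row matches, row kept with r columns NULL.
- agent_id=6, zone=SG: no r row matches, row kept with r columns NULL.
- agent_id=NULL, zone=RF: no r row matches, row kept with r columns NULL.
- agent_id=5, zone=RF: no r row matches, row kept with r columns NULL.
- 5 row(s) from r found no l partner → padded with NULL.
Total: 2 matched + 12 padded = 14 rows.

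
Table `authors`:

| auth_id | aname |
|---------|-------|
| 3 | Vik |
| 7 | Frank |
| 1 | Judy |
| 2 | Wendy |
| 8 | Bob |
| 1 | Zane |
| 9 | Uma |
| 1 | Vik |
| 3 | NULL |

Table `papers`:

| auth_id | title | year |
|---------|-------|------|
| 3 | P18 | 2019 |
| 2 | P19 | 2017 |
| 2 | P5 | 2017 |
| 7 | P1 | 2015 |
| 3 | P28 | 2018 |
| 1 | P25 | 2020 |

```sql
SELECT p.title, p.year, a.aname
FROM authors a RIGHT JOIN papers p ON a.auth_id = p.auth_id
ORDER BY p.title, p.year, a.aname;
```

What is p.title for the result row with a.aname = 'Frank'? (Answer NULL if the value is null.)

RIGHT JOIN keeps every row from `papers`; unmatched rows get NULL for `authors`'s columns.
Matching on a.auth_id = p.auth_id.
- a row (auth_id=3): matches 2 p row(s) → 2 output row(s).
- a row (auth_id=7): matches 1 p row(s) → 1 output row(s).
- a row (auth_id=1): matches 1 p row(s) → 1 output row(s).
- a row (auth_id=2): matches 2 p row(s) → 2 output row(s).
- a row (auth_id=8): no match.
- a row (auth_id=1): matches 1 p row(s) → 1 output row(s).
- a row (auth_id=9): no match.
- a row (auth_id=1): matches 1 p row(s) → 1 output row(s).
- a row (auth_id=3): matches 2 p row(s) → 2 output row(s).
- every p row matched at least one a row.

P1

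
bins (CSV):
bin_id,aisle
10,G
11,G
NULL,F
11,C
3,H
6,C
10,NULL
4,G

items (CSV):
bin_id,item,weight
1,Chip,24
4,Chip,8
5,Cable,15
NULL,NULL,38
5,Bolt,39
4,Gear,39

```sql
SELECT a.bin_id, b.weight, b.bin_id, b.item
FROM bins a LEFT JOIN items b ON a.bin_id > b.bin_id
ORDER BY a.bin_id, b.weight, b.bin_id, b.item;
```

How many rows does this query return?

28

LEFT JOIN keeps every row from `bins`; unmatched rows get NULL for `items`'s columns.
Matching on a.bin_id > b.bin_id. A NULL in a compared column never satisfies the condition.
- a row (bin_id=10): matches 5 b row(s) → 5 output row(s).
- a row (bin_id=11): matches 5 b row(s) → 5 output row(s).
- a row (bin_id=NULL): no match → kept, b columns NULL.
- a row (bin_id=11): matches 5 b row(s) → 5 output row(s).
- a row (bin_id=3): matches 1 b row(s) → 1 output row(s).
- a row (bin_id=6): matches 5 b row(s) → 5 output row(s).
- a row (bin_id=10): matches 5 b row(s) → 5 output row(s).
- a row (bin_id=4): matches 1 b row(s) → 1 output row(s).
Total: 27 matched + 1 padded = 28 rows.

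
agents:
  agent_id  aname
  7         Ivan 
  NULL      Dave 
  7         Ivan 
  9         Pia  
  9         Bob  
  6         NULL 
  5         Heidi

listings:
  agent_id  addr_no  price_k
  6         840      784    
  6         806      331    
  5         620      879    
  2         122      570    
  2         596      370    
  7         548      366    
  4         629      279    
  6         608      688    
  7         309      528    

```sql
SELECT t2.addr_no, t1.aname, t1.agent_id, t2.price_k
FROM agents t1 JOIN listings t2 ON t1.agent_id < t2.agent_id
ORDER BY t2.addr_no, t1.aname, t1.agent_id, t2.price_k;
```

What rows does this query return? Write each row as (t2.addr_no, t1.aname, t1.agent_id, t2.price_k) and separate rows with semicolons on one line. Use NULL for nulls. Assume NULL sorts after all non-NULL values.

INNER JOIN keeps only pairs where the ON condition holds.
Matching on t1.agent_id < t2.agent_id. A NULL in a compared column never satisfies the condition.
Matched pairs: 7.

(309, Heidi, 5, 528); (309, NULL, 6, 528); (548, Heidi, 5, 366); (548, NULL, 6, 366); (608, Heidi, 5, 688); (806, Heidi, 5, 331); (840, Heidi, 5, 784)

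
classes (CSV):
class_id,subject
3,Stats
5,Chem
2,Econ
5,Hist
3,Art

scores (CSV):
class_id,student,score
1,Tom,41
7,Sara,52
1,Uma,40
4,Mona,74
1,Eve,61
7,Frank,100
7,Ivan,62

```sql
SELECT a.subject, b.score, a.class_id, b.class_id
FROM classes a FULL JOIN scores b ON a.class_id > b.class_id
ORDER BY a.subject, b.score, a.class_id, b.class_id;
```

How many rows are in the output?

FULL OUTER JOIN keeps every row from both sides; unmatched rows get NULL for the other side's columns.
Matching on a.class_id > b.class_id.
- a row (class_id=3): matches 3 b row(s) → 3 output row(s).
- a row (class_id=5): matches 4 b row(s) → 4 output row(s).
- a row (class_id=2): matches 3 b row(s) → 3 output row(s).
- a row (class_id=5): matches 4 b row(s) → 4 output row(s).
- a row (class_id=3): matches 3 b row(s) → 3 output row(s).
- plus 3 unmatched b row(s), each kept with NULL a columns.
Total: 17 matched + 3 padded = 20 rows.

20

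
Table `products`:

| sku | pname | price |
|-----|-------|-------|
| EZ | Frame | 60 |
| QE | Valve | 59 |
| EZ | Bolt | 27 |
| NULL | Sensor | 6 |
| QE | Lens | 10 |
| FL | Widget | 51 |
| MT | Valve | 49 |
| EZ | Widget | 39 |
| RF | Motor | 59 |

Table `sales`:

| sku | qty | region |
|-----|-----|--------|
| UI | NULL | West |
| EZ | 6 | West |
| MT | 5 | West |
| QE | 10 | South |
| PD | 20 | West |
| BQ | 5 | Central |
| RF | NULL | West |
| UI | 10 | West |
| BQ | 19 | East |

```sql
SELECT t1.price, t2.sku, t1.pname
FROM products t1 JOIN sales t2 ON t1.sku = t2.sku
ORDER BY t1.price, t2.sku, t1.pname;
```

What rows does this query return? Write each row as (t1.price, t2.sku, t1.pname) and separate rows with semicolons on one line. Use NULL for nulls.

INNER JOIN keeps only pairs where the ON condition holds.
Matching on t1.sku = t2.sku. A NULL in a compared column never satisfies the condition.
- t1 (sku=EZ) pairs with 1 row(s) of t2.
- t1 (sku=QE) pairs with 1 row(s) of t2.
- t1 (sku=EZ) pairs with 1 row(s) of t2.
- t1 (sku=NULL) has no partner → excluded.
- t1 (sku=QE) pairs with 1 row(s) of t2.
- t1 (sku=FL) has no partner → excluded.
- t1 (sku=MT) pairs with 1 row(s) of t2.
- t1 (sku=EZ) pairs with 1 row(s) of t2.
- t1 (sku=RF) pairs with 1 row(s) of t2.
After projecting and ordering:
t1.price | t2.sku | t1.pname
10 | QE | Lens
27 | EZ | Bolt
39 | EZ | Widget
49 | MT | Valve
59 | QE | Valve
59 | RF | Motor
60 | EZ | Frame

(10, QE, Lens); (27, EZ, Bolt); (39, EZ, Widget); (49, MT, Valve); (59, QE, Valve); (59, RF, Motor); (60, EZ, Frame)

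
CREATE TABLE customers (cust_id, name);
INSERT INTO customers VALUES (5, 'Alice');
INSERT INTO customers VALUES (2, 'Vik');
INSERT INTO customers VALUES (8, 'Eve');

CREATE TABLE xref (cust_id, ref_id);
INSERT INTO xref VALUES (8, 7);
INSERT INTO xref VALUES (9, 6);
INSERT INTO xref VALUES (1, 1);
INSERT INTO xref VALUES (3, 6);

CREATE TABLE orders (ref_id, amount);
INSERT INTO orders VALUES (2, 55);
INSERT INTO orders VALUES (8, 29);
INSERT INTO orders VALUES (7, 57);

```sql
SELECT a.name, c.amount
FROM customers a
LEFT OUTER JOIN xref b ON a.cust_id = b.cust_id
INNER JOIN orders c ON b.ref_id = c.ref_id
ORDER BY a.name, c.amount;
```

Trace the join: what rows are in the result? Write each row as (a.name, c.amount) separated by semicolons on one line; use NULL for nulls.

(Eve, 57)

Step 1 — a LEFT JOIN b on cust_id → 3 row(s).
Then INNER JOIN `orders c` on ref_id: keep only rows whose b.ref_id appears in c.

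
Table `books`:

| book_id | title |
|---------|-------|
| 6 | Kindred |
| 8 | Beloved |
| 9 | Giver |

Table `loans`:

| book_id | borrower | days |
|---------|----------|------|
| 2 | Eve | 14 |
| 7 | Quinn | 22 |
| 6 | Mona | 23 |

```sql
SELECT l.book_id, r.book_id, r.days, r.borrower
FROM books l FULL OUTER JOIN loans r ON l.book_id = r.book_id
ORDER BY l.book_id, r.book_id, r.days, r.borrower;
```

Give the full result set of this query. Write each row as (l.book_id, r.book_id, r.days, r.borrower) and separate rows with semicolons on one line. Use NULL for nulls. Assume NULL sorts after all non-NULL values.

(6, 6, 23, Mona); (8, NULL, NULL, NULL); (9, NULL, NULL, NULL); (NULL, 2, 14, Eve); (NULL, 7, 22, Quinn)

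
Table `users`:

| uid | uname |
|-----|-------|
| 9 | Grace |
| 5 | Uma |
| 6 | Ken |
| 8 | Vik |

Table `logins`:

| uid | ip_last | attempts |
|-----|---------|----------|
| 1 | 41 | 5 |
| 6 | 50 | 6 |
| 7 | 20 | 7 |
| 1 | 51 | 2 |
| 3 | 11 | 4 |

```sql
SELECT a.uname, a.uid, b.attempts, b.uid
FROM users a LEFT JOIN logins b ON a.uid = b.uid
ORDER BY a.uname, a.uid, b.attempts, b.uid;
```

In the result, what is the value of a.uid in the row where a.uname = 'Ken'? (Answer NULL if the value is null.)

6

LEFT JOIN keeps every row from `users`; unmatched rows get NULL for `logins`'s columns.
Matching on a.uid = b.uid.
- a row (uid=9): no match → kept, b columns NULL.
- a row (uid=5): no match → kept, b columns NULL.
- a row (uid=6): matches 1 b row(s) → 1 output row(s).
- a row (uid=8): no match → kept, b columns NULL.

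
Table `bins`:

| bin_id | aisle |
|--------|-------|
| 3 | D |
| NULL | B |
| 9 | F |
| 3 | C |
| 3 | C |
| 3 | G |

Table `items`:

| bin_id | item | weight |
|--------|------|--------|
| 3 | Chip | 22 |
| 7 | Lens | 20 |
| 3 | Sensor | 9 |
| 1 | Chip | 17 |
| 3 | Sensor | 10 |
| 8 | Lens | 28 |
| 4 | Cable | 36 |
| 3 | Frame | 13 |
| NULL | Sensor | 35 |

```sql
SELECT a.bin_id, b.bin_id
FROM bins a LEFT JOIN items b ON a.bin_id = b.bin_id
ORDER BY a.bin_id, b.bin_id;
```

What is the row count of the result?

LEFT JOIN keeps every row from `bins`; unmatched rows get NULL for `items`'s columns.
Matching on a.bin_id = b.bin_id. A NULL in a compared column never satisfies the condition.
Matched pairs: 16; unmatched a rows kept: 2.
Total: 16 matched + 2 padded = 18 rows.

18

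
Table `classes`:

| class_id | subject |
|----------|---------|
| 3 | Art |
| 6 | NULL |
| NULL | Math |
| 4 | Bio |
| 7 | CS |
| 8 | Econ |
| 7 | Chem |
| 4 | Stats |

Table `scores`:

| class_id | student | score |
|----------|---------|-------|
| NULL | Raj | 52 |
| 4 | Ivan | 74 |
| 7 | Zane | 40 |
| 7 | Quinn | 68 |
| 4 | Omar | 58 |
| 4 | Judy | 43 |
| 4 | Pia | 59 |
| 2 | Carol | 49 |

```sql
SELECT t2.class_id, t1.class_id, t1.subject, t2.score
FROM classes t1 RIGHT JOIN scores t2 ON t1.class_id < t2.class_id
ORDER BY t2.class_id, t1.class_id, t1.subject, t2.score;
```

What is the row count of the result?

RIGHT JOIN keeps every row from `scores`; unmatched rows get NULL for `classes`'s columns.
Matching on t1.class_id < t2.class_id. A NULL in a compared column never satisfies the condition.
- t1[0] class_id=3 → 6 match(es) in t2 → 6 row(s).
- t1[1] class_id=6 → 2 match(es) in t2 → 2 row(s).
- t1[2] class_id=NULL → no match.
- t1[3] class_id=4 → 2 match(es) in t2 → 2 row(s).
- t1[4] class_id=7 → no match.
- t1[5] class_id=8 → no match.
- t1[6] class_id=7 → no match.
- t1[7] class_id=4 → 2 match(es) in t2 → 2 row(s).
- plus 2 unmatched t2 row(s), each kept with NULL t1 columns.
Total: 12 matched + 2 padded = 14 rows.

14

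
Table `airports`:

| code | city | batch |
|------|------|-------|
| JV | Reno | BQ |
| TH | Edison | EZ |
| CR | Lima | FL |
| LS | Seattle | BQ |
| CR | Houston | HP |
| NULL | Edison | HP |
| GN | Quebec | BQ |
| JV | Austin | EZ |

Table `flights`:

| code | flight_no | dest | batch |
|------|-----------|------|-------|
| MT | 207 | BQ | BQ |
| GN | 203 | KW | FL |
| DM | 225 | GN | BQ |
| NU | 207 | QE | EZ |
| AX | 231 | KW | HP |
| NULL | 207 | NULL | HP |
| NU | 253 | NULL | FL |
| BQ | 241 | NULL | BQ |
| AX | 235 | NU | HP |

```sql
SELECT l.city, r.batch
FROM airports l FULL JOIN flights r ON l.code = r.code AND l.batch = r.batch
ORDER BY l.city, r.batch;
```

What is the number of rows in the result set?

FULL OUTER JOIN keeps every row from both sides; unmatched rows get NULL for the other side's columns.
Matching on l.code = r.code AND l.batch = r.batch. A NULL in a compared column never satisfies the condition.
- l[0] code=JV, batch=BQ → no match; kept with NULLs on the r side.
- l[1] code=TH, batch=EZ → no match; kept with NULLs on the r side.
- l[2] code=CR, batch=FL → no match; kept with NULLs on the r side.
- l[3] code=LS, batch=BQ → no match; kept with NULLs on the r side.
- l[4] code=CR, batch=HP → no match; kept with NULLs on the r side.
- l[5] code=NULL, batch=HP → no match; kept with NULLs on the r side.
- l[6] code=GN, batch=BQ → no match; kept with NULLs on the r side.
- l[7] code=JV, batch=EZ → no match; kept with NULLs on the r side.
- 9 row(s) from r found no l partner → padded with NULL.
Total: 0 matched + 17 padded = 17 rows.

17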